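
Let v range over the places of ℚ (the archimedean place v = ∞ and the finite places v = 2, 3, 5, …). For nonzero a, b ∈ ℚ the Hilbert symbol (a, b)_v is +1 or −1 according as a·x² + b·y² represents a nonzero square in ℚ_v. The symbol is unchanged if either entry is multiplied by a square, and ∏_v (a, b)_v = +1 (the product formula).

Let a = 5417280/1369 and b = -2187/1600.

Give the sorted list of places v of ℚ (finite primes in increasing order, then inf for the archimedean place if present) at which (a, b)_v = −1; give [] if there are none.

[5, 11]

(a, b) ≡ (1045, -3) mod (ℚ^×)²; places V = {2, 3, 5, 11, 19, 37, ∞}.
(a,b)_∞: sgn(1045)=+, sgn(-3)=−, so +1.
(a,b)_11: α=1, u≡2; β=0, v≡7 (mod 11); (2|11)=-1, (7|11)=-1; sign (−1)^0·-1^0·-1^1 = -1.
(a,b)_5: α=1, u≡4; β=-2, v≡2 (mod 5); (4|5)=+1, (2|5)=-1; sign (−1)^0·+1^-2·-1^1 = -1.
(a,b)_19: α=1, u≡6; β=0, v≡9 (mod 19); (6|19)=+1, (9|19)=+1; sign (−1)^0·+1^0·+1^1 = +1.
(a,b)_3: α=4, u≡1; β=7, v≡2 (mod 3); (1|3)=+1, (2|3)=-1; sign (−1)^0·+1^7·-1^4 = +1.
(a,b)_2: α=6, β=-6; u≡5, v≡5 (mod 8); ε(u)ε(v)=0·0, αω(v)=6·1, βω(u)=-6·1; sum ≡ 0  ⇒  +1.
(a,b)_37: α=-2, u≡36; β=0, v≡16 (mod 37); (36|37)=+1, (16|37)=+1; sign (−1)^0·+1^0·+1^-2 = +1.
(1045, -3 / ℚ) ramifies at {5, 11}: a division algebra.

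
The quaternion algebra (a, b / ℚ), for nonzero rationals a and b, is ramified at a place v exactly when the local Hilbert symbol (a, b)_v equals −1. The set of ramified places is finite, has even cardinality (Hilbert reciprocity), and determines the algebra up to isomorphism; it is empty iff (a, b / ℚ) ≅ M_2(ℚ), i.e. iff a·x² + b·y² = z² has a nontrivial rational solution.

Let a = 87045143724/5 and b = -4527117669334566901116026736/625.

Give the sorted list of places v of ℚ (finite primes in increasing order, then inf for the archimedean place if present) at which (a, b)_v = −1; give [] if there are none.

Mod squares: a ≡ 726495, b ≡ -892551. Check v ∈ {∞, 2, 3, 5, 7, 11, 17, 37, 43}.
v=3: a=3^5·(≡2), b=3^15·(≡2) mod 3; (2|3)=-1, (2|3)=-1; (−1)^{5·15·1}·(-1)^15·(-1)^5 = -1.
v=2: v_2(a)=2, v_2(b)=4; units ≡ 7, 1 (mod 8); ε·ε+αω+βω = 1·0+2·0+4·0 ≡ 0  ⇒  (a,b)_2 = +1.
v=37: a=37^1·(≡9), b=37^3·(≡11) mod 37; (9|37)=+1, (11|37)=+1; (−1)^{1·3·18}·(+1)^3·(+1)^1 = +1.
v=∞: 726495 > 0 and -892551 < 0  ⇒  (a,b)_∞ = +1.
v=7: a=7^1·(≡5), b=7^2·(≡3) mod 7; (5|7)=-1, (3|7)=-1; (−1)^{1·2·3}·(-1)^2·(-1)^1 = -1.
v=17: a=17^1·(≡10), b=17^3·(≡5) mod 17; (10|17)=-1, (5|17)=-1; (−1)^{1·3·8}·(-1)^3·(-1)^1 = +1.
v=11: a=11^1·(≡9), b=11^1·(≡10) mod 11; (9|11)=+1, (10|11)=-1; (−1)^{1·1·5}·(+1)^1·(-1)^1 = +1.
v=5: a=5^-1·(≡4), b=5^-4·(≡4) mod 5; (4|5)=+1, (4|5)=+1; (−1)^{-1·-4·2}·(+1)^-4·(+1)^-1 = +1.
v=43: a=43^2·(≡35), b=43^5·(≡2) mod 43; (35|43)=+1, (2|43)=-1; (−1)^{2·5·21}·(+1)^5·(-1)^2 = +1.
(726495, -892551 / ℚ) ramifies at {3, 7}: a division algebra.

[3, 7]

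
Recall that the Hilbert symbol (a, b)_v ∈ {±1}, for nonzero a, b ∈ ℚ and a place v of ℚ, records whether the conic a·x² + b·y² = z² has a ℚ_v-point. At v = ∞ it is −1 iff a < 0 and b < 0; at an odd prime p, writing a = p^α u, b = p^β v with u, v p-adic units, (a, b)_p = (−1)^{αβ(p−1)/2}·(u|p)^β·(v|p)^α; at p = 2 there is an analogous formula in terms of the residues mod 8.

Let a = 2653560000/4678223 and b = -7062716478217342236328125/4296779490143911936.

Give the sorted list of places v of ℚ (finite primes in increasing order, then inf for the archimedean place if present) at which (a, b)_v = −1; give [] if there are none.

[5, 13]

Mod squares: a ≡ 2093, b ≡ -5. Check v ∈ {∞, 2, 3, 5, 7, 11, 13, 23, 41}.
v=5: a=5^4·(≡2), b=5^11·(≡1) mod 5; (2|5)=-1, (1|5)=+1; (−1)^{4·11·2}·(-1)^11·(+1)^4 = -1.
v=2: v_2(a)=6, v_2(b)=-14; units ≡ 5, 3 (mod 8); ε·ε+αω+βω = 0·1+6·1+-14·1 ≡ 0  ⇒  (a,b)_2 = +1.
v=41: a=41^-2·(≡36), b=41^0·(≡5) mod 41; (36|41)=+1, (5|41)=+1; (−1)^{-2·0·20}·(+1)^0·(+1)^-2 = +1.
v=3: a=3^6·(≡2), b=3^16·(≡1) mod 3; (2|3)=-1, (1|3)=+1; (−1)^{6·16·1}·(-1)^16·(+1)^6 = +1.
v=11: a=11^-2·(≡4), b=11^-6·(≡6) mod 11; (4|11)=+1, (6|11)=-1; (−1)^{-2·-6·5}·(+1)^-6·(-1)^-2 = +1.
v=23: a=23^-1·(≡19), b=23^-6·(≡13) mod 23; (19|23)=-1, (13|23)=+1; (−1)^{-1·-6·11}·(-1)^-6·(+1)^-1 = +1.
v=7: a=7^1·(≡3), b=7^6·(≡4) mod 7; (3|7)=-1, (4|7)=+1; (−1)^{1·6·3}·(-1)^6·(+1)^1 = +1.
v=13: a=13^1·(≡8), b=13^4·(≡7) mod 13; (8|13)=-1, (7|13)=-1; (−1)^{1·4·6}·(-1)^4·(-1)^1 = -1.
v=∞: 2093 > 0 and -5 < 0  ⇒  (a,b)_∞ = +1.
Ram(2093, -5) = {5, 13}; no ℚ_5-point on the conic.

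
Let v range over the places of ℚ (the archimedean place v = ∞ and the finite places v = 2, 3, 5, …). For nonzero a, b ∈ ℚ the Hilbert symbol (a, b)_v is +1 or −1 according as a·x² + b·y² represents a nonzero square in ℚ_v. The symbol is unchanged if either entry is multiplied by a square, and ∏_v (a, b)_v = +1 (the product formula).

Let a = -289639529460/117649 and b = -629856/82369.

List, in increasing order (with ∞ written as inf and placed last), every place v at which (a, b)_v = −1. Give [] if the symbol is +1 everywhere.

[2, 3, 17, inf]

Mod squares: a ≡ -85, b ≡ -6. Check v ∈ {∞, 2, 3, 5, 7, 17, 23, 41, 47}.
v=17: a=17^1·(≡10), b=17^0·(≡7) mod 17; (10|17)=-1, (7|17)=-1; (−1)^{1·0·8}·(-1)^0·(-1)^1 = -1.
v=2: v_2(a)=2, v_2(b)=5; units ≡ 3, 5 (mod 8); ε·ε+αω+βω = 1·0+2·1+5·1 ≡ 1  ⇒  (a,b)_2 = -1.
v=∞: -85 < 0 and -6 < 0  ⇒  (a,b)_∞ = -1.
v=47: a=47^2·(≡27), b=47^0·(≡41) mod 47; (27|47)=+1, (41|47)=-1; (−1)^{2·0·23}·(+1)^0·(-1)^2 = +1.
v=23: a=23^2·(≡20), b=23^0·(≡19) mod 23; (20|23)=-1, (19|23)=-1; (−1)^{2·0·11}·(-1)^0·(-1)^2 = +1.
v=7: a=7^-6·(≡6), b=7^-2·(≡4) mod 7; (6|7)=-1, (4|7)=+1; (−1)^{-6·-2·3}·(-1)^-2·(+1)^-6 = +1.
v=3: a=3^6·(≡2), b=3^9·(≡1) mod 3; (2|3)=-1, (1|3)=+1; (−1)^{6·9·1}·(-1)^9·(+1)^6 = -1.
v=41: a=41^0·(≡26), b=41^-2·(≡29) mod 41; (26|41)=-1, (29|41)=-1; (−1)^{0·-2·20}·(-1)^-2·(-1)^0 = +1.
v=5: a=5^1·(≡2), b=5^0·(≡1) mod 5; (2|5)=-1, (1|5)=+1; (−1)^{1·0·2}·(-1)^0·(+1)^1 = +1.
Ram(-85, -6) = {2, 3, 17, ∞}; no ℚ_2-point on the conic.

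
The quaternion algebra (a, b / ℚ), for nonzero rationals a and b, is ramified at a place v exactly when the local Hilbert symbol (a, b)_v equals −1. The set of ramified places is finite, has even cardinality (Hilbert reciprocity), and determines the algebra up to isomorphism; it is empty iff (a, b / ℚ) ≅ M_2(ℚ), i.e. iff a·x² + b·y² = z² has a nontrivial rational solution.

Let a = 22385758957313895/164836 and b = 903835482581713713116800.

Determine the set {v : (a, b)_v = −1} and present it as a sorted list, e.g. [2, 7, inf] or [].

[5, 11, 31, 37]

Mod squares: a ≡ 55, b ≡ 328042. Check v ∈ {∞, 2, 3, 5, 7, 11, 13, 23, 29, 31, 37, 41}.
v=3: a=3^2·(≡1), b=3^0·(≡1) mod 3; (1|3)=+1, (1|3)=+1; (−1)^{2·0·1}·(+1)^0·(+1)^2 = +1.
v=41: a=41^2·(≡34), b=41^0·(≡2) mod 41; (34|41)=-1, (2|41)=+1; (−1)^{2·0·20}·(-1)^0·(+1)^2 = +1.
v=5: a=5^1·(≡4), b=5^2·(≡2) mod 5; (4|5)=+1, (2|5)=-1; (−1)^{1·2·2}·(+1)^2·(-1)^1 = -1.
v=29: a=29^-2·(≡15), b=29^0·(≡4) mod 29; (15|29)=-1, (4|29)=+1; (−1)^{-2·0·14}·(-1)^0·(+1)^-2 = +1.
v=2: v_2(a)=-2, v_2(b)=7; units ≡ 7, 5 (mod 8); ε·ε+αω+βω = 1·0+-2·1+7·0 ≡ 0  ⇒  (a,b)_2 = +1.
v=7: a=7^-2·(≡6), b=7^0·(≡1) mod 7; (6|7)=-1, (1|7)=+1; (−1)^{-2·0·3}·(-1)^0·(+1)^-2 = +1.
v=23: a=23^0·(≡1), b=23^2·(≡16) mod 23; (1|23)=+1, (16|23)=+1; (−1)^{0·2·11}·(+1)^2·(+1)^0 = +1.
v=11: a=11^3·(≡5), b=11^5·(≡4) mod 11; (5|11)=+1, (4|11)=+1; (−1)^{3·5·5}·(+1)^5·(+1)^3 = -1.
v=∞: 55 > 0 and 328042 > 0  ⇒  (a,b)_∞ = +1.
v=31: a=31^2·(≡29), b=31^3·(≡26) mod 31; (29|31)=-1, (26|31)=-1; (−1)^{2·3·15}·(-1)^3·(-1)^2 = -1.
v=13: a=13^2·(≡3), b=13^3·(≡9) mod 13; (3|13)=+1, (9|13)=+1; (−1)^{2·3·6}·(+1)^3·(+1)^2 = +1.
v=37: a=37^2·(≡24), b=37^3·(≡32) mod 37; (24|37)=-1, (32|37)=-1; (−1)^{2·3·18}·(-1)^3·(-1)^2 = -1.
|Ram(55, 328042)| = 4, even; anisotropic at {5, 11, 31, 37}.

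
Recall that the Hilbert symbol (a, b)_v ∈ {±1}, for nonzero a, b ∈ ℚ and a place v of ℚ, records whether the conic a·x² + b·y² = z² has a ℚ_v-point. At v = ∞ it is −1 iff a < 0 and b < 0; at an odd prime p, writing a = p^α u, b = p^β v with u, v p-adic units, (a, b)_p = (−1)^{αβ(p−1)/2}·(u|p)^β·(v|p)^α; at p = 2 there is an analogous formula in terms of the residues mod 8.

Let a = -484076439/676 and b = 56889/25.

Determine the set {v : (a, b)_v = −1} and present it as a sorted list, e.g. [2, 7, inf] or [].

(a, b) ≡ (-1097679, 129) mod (ℚ^×)²; places V = {2, 3, 5, 7, 11, 13, 29, 31, 37, 43, ∞}.
(a,b)_7: α=2, u≡6; β=2, v≡5 (mod 7); (6|7)=-1, (5|7)=-1; sign (−1)^0·-1^2·-1^2 = +1.
(a,b)_3: α=3, u≡2; β=3, v≡1 (mod 3); (2|3)=-1, (1|3)=+1; sign (−1)^1·-1^3·+1^3 = +1.
(a,b)_∞: sgn(-1097679)=−, sgn(129)=+, so +1.
(a,b)_5: α=0, u≡1; β=-2, v≡4 (mod 5); (1|5)=+1, (4|5)=+1; sign (−1)^0·+1^-2·+1^0 = +1.
(a,b)_2: α=-2, β=0; u≡1, v≡1 (mod 8); ε(u)ε(v)=0·0, αω(v)=-2·0, βω(u)=0·0; sum ≡ 0  ⇒  +1.
(a,b)_43: α=0, u≡38; β=1, v≡34 (mod 43); (38|43)=+1, (34|43)=-1; sign (−1)^0·+1^1·-1^0 = +1.
(a,b)_37: α=1, u≡9; β=0, v≡23 (mod 37); (9|37)=+1, (23|37)=-1; sign (−1)^0·+1^0·-1^1 = -1.
(a,b)_29: α=1, u≡25; β=0, v≡24 (mod 29); (25|29)=+1, (24|29)=+1; sign (−1)^0·+1^0·+1^1 = +1.
(a,b)_13: α=-2, u≡6; β=0, v≡12 (mod 13); (6|13)=-1, (12|13)=+1; sign (−1)^0·-1^0·+1^-2 = +1.
(a,b)_11: α=1, u≡5; β=0, v≡10 (mod 11); (5|11)=+1, (10|11)=-1; sign (−1)^0·+1^0·-1^1 = -1.
(a,b)_31: α=1, u≡3; β=0, v≡20 (mod 31); (3|31)=-1, (20|31)=+1; sign (−1)^0·-1^0·+1^1 = +1.
|Ram(-1097679, 129)| = 2, even; anisotropic at {11, 37}.

[11, 37]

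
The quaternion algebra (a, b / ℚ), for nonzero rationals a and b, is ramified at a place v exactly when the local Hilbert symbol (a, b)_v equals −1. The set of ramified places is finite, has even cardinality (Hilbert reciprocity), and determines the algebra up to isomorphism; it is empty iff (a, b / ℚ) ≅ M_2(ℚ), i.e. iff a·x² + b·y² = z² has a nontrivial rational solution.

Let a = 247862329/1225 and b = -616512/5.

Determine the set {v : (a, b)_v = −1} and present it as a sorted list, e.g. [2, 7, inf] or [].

(a, b) ≡ (12121, -285) mod (ℚ^×)²; places V = {2, 3, 5, 7, 11, 13, 17, 19, 23, 31, ∞}.
(a,b)_13: α=2, u≡11; β=2, v≡1 (mod 13); (11|13)=-1, (1|13)=+1; sign (−1)^0·-1^2·+1^2 = +1.
(a,b)_19: α=0, u≡10; β=1, v≡16 (mod 19); (10|19)=-1, (16|19)=+1; sign (−1)^0·-1^1·+1^0 = -1.
(a,b)_23: α=1, u≡7; β=0, v≡19 (mod 23); (7|23)=-1, (19|23)=-1; sign (−1)^0·-1^0·-1^1 = -1.
(a,b)_17: α=1, u≡2; β=0, v≡2 (mod 17); (2|17)=+1, (2|17)=+1; sign (−1)^0·+1^0·+1^1 = +1.
(a,b)_11: α=2, u≡10; β=0, v≡1 (mod 11); (10|11)=-1, (1|11)=+1; sign (−1)^0·-1^0·+1^2 = +1.
(a,b)_3: α=0, u≡1; β=1, v≡1 (mod 3); (1|3)=+1, (1|3)=+1; sign (−1)^0·+1^1·+1^0 = +1.
(a,b)_∞: sgn(12121)=+, sgn(-285)=−, so +1.
(a,b)_5: α=-2, u≡1; β=-1, v≡3 (mod 5); (1|5)=+1, (3|5)=-1; sign (−1)^0·+1^-1·-1^-2 = +1.
(a,b)_7: α=-2, u≡2; β=0, v≡4 (mod 7); (2|7)=+1, (4|7)=+1; sign (−1)^0·+1^0·+1^-2 = +1.
(a,b)_31: α=1, u≡16; β=0, v≡28 (mod 31); (16|31)=+1, (28|31)=+1; sign (−1)^0·+1^0·+1^1 = +1.
(a,b)_2: α=0, β=6; u≡1, v≡3 (mod 8); ε(u)ε(v)=0·1, αω(v)=0·1, βω(u)=6·0; sum ≡ 0  ⇒  +1.
|Ram(12121, -285)| = 2, even; anisotropic at {19, 23}.

[19, 23]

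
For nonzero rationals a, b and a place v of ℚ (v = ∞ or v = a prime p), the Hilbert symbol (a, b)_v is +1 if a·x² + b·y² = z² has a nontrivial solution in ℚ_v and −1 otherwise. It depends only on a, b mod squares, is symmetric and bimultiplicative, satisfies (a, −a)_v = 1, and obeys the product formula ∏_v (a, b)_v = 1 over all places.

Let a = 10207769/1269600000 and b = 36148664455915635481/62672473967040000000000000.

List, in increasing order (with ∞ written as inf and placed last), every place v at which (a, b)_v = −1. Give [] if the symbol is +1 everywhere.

Mod squares: a ≡ 3135, b ≡ 15. Check v ∈ {∞, 2, 3, 5, 7, 11, 13, 17, 19, 23, 31}.
v=∞: 3135 > 0 and 15 > 0  ⇒  (a,b)_∞ = +1.
v=5: a=5^-5·(≡2), b=5^-13·(≡2) mod 5; (2|5)=-1, (2|5)=-1; (−1)^{-5·-13·2}·(-1)^-13·(-1)^-5 = +1.
v=23: a=23^-2·(≡17), b=23^-6·(≡15) mod 23; (17|23)=-1, (15|23)=-1; (−1)^{-2·-6·11}·(-1)^-6·(-1)^-2 = +1.
v=7: a=7^0·(≡3), b=7^-2·(≡2) mod 7; (3|7)=-1, (2|7)=+1; (−1)^{0·-2·3}·(-1)^-2·(+1)^0 = +1.
v=11: a=11^1·(≡7), b=11^2·(≡9) mod 11; (7|11)=-1, (9|11)=+1; (−1)^{1·2·5}·(-1)^2·(+1)^1 = +1.
v=17: a=17^2·(≡5), b=17^4·(≡16) mod 17; (5|17)=-1, (16|17)=+1; (−1)^{2·4·8}·(-1)^4·(+1)^2 = +1.
v=31: a=31^0·(≡28), b=31^2·(≡3) mod 31; (28|31)=+1, (3|31)=-1; (−1)^{0·2·15}·(+1)^2·(-1)^0 = +1.
v=2: v_2(a)=-8, v_2(b)=-18; units ≡ 7, 7 (mod 8); ε·ε+αω+βω = 1·1+-8·0+-18·0 ≡ 1  ⇒  (a,b)_2 = -1.
v=19: a=19^1·(≡18), b=19^4·(≡13) mod 19; (18|19)=-1, (13|19)=-1; (−1)^{1·4·9}·(-1)^4·(-1)^1 = -1.
v=13: a=13^2·(≡7), b=13^4·(≡7) mod 13; (7|13)=-1, (7|13)=-1; (−1)^{2·4·6}·(-1)^4·(-1)^2 = +1.
v=3: a=3^-1·(≡1), b=3^-3·(≡2) mod 3; (1|3)=+1, (2|3)=-1; (−1)^{-1·-3·1}·(+1)^-3·(-1)^-1 = +1.
|Ram(3135, 15)| = 2, even; anisotropic at {2, 19}.

[2, 19]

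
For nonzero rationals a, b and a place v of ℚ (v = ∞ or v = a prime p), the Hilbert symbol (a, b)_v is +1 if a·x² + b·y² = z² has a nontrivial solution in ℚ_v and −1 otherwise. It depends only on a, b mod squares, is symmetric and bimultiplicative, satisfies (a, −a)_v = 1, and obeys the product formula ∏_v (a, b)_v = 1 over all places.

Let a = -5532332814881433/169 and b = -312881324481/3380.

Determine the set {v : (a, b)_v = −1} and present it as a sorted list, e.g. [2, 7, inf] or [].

[2, 3, 5, 17, 23, 29, 31, inf]

(a, b) ≡ (-2697, -2145962445) mod (ℚ^×)²; places V = {2, 3, 5, 11, 13, 17, 23, 29, 31, 37, ∞}.
(a,b)_29: α=1, u≡4; β=1, v≡8 (mod 29); (4|29)=+1, (8|29)=-1; sign (−1)^0·+1^1·-1^1 = -1.
(a,b)_11: α=2, u≡3; β=1, v≡7 (mod 11); (3|11)=+1, (7|11)=-1; sign (−1)^0·+1^1·-1^2 = +1.
(a,b)_23: α=2, u≡17; β=1, v≡7 (mod 23); (17|23)=-1, (7|23)=-1; sign (−1)^0·-1^1·-1^2 = -1.
(a,b)_31: α=1, u≡15; β=1, v≡11 (mod 31); (15|31)=-1, (11|31)=-1; sign (−1)^1·-1^1·-1^1 = -1.
(a,b)_17: α=2, u≡14; β=1, v≡10 (mod 17); (14|17)=-1, (10|17)=-1; sign (−1)^0·-1^1·-1^2 = -1.
(a,b)_5: α=0, u≡3; β=-1, v≡4 (mod 5); (3|5)=-1, (4|5)=+1; sign (−1)^0·-1^-1·+1^0 = -1.
(a,b)_3: α=5, u≡1; β=7, v≡1 (mod 3); (1|3)=+1, (1|3)=+1; sign (−1)^1·+1^7·+1^5 = -1.
(a,b)_37: α=2, u≡34; β=1, v≡35 (mod 37); (34|37)=+1, (35|37)=-1; sign (−1)^0·+1^1·-1^2 = +1.
(a,b)_∞: sgn(-2697)=−, sgn(-2145962445)=−, so -1.
(a,b)_13: α=-2, u≡11; β=-2, v≡4 (mod 13); (11|13)=-1, (4|13)=+1; sign (−1)^0·-1^-2·+1^-2 = +1.
(a,b)_2: α=0, β=-2; u≡7, v≡3 (mod 8); ε(u)ε(v)=1·1, αω(v)=0·1, βω(u)=-2·0; sum ≡ 1  ⇒  -1.
|Ram(-2697, -2145962445)| = 8, even; anisotropic at {2, 3, 5, 17, 23, 29, 31, ∞}.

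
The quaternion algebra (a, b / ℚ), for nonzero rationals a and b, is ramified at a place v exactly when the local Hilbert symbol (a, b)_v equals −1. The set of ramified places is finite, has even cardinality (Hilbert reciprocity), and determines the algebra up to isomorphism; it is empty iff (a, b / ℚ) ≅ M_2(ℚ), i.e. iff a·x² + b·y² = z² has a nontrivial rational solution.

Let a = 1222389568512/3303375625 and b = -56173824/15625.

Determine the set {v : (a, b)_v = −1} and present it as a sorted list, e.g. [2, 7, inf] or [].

(a, b) ≡ (5117, -301) mod (ℚ^×)²; places V = {2, 3, 5, 7, 11, 17, 19, 23, 43, ∞}.
(a,b)_19: α=-2, u≡9; β=0, v≡8 (mod 19); (9|19)=+1, (8|19)=-1; sign (−1)^0·+1^0·-1^-2 = +1.
(a,b)_17: α=1, u≡10; β=0, v≡12 (mod 17); (10|17)=-1, (12|17)=-1; sign (−1)^0·-1^0·-1^1 = -1.
(a,b)_3: α=2, u≡2; β=6, v≡2 (mod 3); (2|3)=-1, (2|3)=-1; sign (−1)^0·-1^6·-1^2 = +1.
(a,b)_43: α=1, u≡42; β=1, v≡9 (mod 43); (42|43)=-1, (9|43)=+1; sign (−1)^1·-1^1·+1^1 = +1.
(a,b)_23: α=2, u≡17; β=0, v≡11 (mod 23); (17|23)=-1, (11|23)=-1; sign (−1)^0·-1^0·-1^2 = +1.
(a,b)_∞: sgn(5117)=+, sgn(-301)=−, so +1.
(a,b)_11: α=-4, u≡6; β=0, v≡6 (mod 11); (6|11)=-1, (6|11)=-1; sign (−1)^0·-1^0·-1^-4 = +1.
(a,b)_7: α=3, u≡5; β=1, v≡3 (mod 7); (5|7)=-1, (3|7)=-1; sign (−1)^1·-1^1·-1^3 = -1.
(a,b)_2: α=10, β=8; u≡5, v≡3 (mod 8); ε(u)ε(v)=0·1, αω(v)=10·1, βω(u)=8·1; sum ≡ 0  ⇒  +1.
(a,b)_5: α=-4, u≡2; β=-6, v≡1 (mod 5); (2|5)=-1, (1|5)=+1; sign (−1)^0·-1^-6·+1^-4 = +1.
(5117, -301 / ℚ) ramifies at {7, 17}: a division algebra.

[7, 17]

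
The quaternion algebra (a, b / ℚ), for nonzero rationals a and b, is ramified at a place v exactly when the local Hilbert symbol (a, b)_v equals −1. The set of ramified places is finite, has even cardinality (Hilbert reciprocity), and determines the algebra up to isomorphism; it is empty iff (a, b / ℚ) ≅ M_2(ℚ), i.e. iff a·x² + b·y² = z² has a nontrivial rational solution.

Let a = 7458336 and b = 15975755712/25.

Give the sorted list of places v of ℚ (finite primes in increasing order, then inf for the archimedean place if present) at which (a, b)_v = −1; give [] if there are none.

Mod squares: a ≡ 51794, b ≡ 3081743. Check v ∈ {∞, 2, 3, 5, 7, 17, 19, 29, 47}.
v=∞: 51794 > 0 and 3081743 > 0  ⇒  (a,b)_∞ = +1.
v=19: a=19^1·(≡4), b=19^1·(≡3) mod 19; (4|19)=+1, (3|19)=-1; (−1)^{1·1·9}·(+1)^1·(-1)^1 = +1.
v=29: a=29^1·(≡12), b=29^1·(≡12) mod 29; (12|29)=-1, (12|29)=-1; (−1)^{1·1·14}·(-1)^1·(-1)^1 = +1.
v=17: a=17^0·(≡11), b=17^1·(≡16) mod 17; (11|17)=-1, (16|17)=+1; (−1)^{0·1·8}·(-1)^1·(+1)^0 = -1.
v=3: a=3^2·(≡2), b=3^4·(≡2) mod 3; (2|3)=-1, (2|3)=-1; (−1)^{2·4·1}·(-1)^4·(-1)^2 = +1.
v=5: a=5^0·(≡1), b=5^-2·(≡2) mod 5; (1|5)=+1, (2|5)=-1; (−1)^{0·-2·2}·(+1)^-2·(-1)^0 = +1.
v=7: a=7^0·(≡4), b=7^1·(≡5) mod 7; (4|7)=+1, (5|7)=-1; (−1)^{0·1·3}·(+1)^1·(-1)^0 = +1.
v=47: a=47^1·(≡16), b=47^1·(≡6) mod 47; (16|47)=+1, (6|47)=+1; (−1)^{1·1·23}·(+1)^1·(+1)^1 = -1.
v=2: v_2(a)=5, v_2(b)=6; units ≡ 1, 7 (mod 8); ε·ε+αω+βω = 0·1+5·0+6·0 ≡ 0  ⇒  (a,b)_2 = +1.
(51794, 3081743 / ℚ) ramifies at {17, 47}: a division algebra.

[17, 47]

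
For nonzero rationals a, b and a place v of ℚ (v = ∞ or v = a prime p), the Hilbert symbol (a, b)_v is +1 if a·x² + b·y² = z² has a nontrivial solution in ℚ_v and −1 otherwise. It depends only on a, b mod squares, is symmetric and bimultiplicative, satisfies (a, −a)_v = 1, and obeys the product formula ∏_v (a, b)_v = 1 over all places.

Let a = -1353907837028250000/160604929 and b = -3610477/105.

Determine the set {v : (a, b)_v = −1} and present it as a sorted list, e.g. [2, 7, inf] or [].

(a, b) ≡ (-17, -1365) mod (ℚ^×)²; places V = {2, 3, 5, 7, 13, 17, 19, 23, 29, 31, ∞}.
(a,b)_29: α=-2, u≡26; β=0, v≡19 (mod 29); (26|29)=-1, (19|29)=-1; sign (−1)^0·-1^0·-1^-2 = +1.
(a,b)_7: α=2, u≡2; β=-1, v≡4 (mod 7); (2|7)=+1, (4|7)=+1; sign (−1)^0·+1^-1·+1^2 = +1.
(a,b)_13: α=0, u≡9; β=1, v≡3 (mod 13); (9|13)=+1, (3|13)=+1; sign (−1)^0·+1^1·+1^0 = +1.
(a,b)_2: α=4, β=0; u≡7, v≡3 (mod 8); ε(u)ε(v)=1·1, αω(v)=4·1, βω(u)=0·0; sum ≡ 1  ⇒  -1.
(a,b)_19: α=-2, u≡10; β=0, v≡15 (mod 19); (10|19)=-1, (15|19)=-1; sign (−1)^0·-1^0·-1^-2 = +1.
(a,b)_∞: sgn(-17)=−, sgn(-1365)=−, so -1.
(a,b)_31: α=2, u≡16; β=2, v≡15 (mod 31); (16|31)=+1, (15|31)=-1; sign (−1)^0·+1^2·-1^2 = +1.
(a,b)_17: α=5, u≡15; β=2, v≡12 (mod 17); (15|17)=+1, (12|17)=-1; sign (−1)^0·+1^2·-1^5 = -1.
(a,b)_23: α=-2, u≡12; β=0, v≡19 (mod 23); (12|23)=+1, (19|23)=-1; sign (−1)^0·+1^0·-1^-2 = +1.
(a,b)_5: α=6, u≡3; β=-1, v≡3 (mod 5); (3|5)=-1, (3|5)=-1; sign (−1)^0·-1^-1·-1^6 = -1.
(a,b)_3: α=4, u≡1; β=-1, v≡1 (mod 3); (1|3)=+1, (1|3)=+1; sign (−1)^0·+1^-1·+1^4 = +1.
(-17, -1365 / ℚ) ramifies at {2, 5, 17, ∞}: a division algebra.

[2, 5, 17, inf]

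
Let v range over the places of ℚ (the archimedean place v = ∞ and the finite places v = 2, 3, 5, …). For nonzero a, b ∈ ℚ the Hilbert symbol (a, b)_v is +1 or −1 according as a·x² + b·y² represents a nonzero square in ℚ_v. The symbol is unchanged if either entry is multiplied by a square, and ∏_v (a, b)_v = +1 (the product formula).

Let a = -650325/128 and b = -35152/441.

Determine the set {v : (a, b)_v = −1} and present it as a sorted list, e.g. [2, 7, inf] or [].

[3, 13, 23, inf]

Mod squares: a ≡ -52026, b ≡ -13. Check v ∈ {∞, 2, 3, 5, 7, 13, 23, 29}.
v=29: a=29^1·(≡9), b=29^0·(≡9) mod 29; (9|29)=+1, (9|29)=+1; (−1)^{1·0·14}·(+1)^0·(+1)^1 = +1.
v=23: a=23^1·(≡10), b=23^0·(≡21) mod 23; (10|23)=-1, (21|23)=-1; (−1)^{1·0·11}·(-1)^0·(-1)^1 = -1.
v=7: a=7^0·(≡5), b=7^-2·(≡1) mod 7; (5|7)=-1, (1|7)=+1; (−1)^{0·-2·3}·(-1)^-2·(+1)^0 = +1.
v=3: a=3^1·(≡1), b=3^-2·(≡2) mod 3; (1|3)=+1, (2|3)=-1; (−1)^{1·-2·1}·(+1)^-2·(-1)^1 = -1.
v=13: a=13^1·(≡7), b=13^3·(≡3) mod 13; (7|13)=-1, (3|13)=+1; (−1)^{1·3·6}·(-1)^3·(+1)^1 = -1.
v=2: v_2(a)=-7, v_2(b)=4; units ≡ 3, 3 (mod 8); ε·ε+αω+βω = 1·1+-7·1+4·1 ≡ 0  ⇒  (a,b)_2 = +1.
v=∞: -52026 < 0 and -13 < 0  ⇒  (a,b)_∞ = -1.
v=5: a=5^2·(≡4), b=5^0·(≡3) mod 5; (4|5)=+1, (3|5)=-1; (−1)^{2·0·2}·(+1)^0·(-1)^2 = +1.
|Ram(-52026, -13)| = 4, even; anisotropic at {3, 13, 23, ∞}.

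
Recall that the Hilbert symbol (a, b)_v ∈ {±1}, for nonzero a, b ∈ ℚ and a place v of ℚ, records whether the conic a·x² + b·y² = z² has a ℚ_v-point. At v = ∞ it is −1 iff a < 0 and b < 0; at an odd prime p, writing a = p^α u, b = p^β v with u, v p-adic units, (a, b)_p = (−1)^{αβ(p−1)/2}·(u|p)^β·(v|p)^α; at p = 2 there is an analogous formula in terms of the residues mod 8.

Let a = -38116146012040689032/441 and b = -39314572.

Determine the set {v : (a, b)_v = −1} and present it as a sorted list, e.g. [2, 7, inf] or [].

[2, 11, 31, 37, 43, inf]

(a, b) ≡ (-98642, -9828643) mod (ℚ^×)²; places V = {2, 3, 7, 11, 19, 31, 37, 41, 43, ∞}.
(a,b)_37: α=3, u≡29; β=1, v≡10 (mod 37); (29|37)=-1, (10|37)=+1; sign (−1)^0·-1^1·+1^3 = -1.
(a,b)_∞: sgn(-98642)=−, sgn(-9828643)=−, so -1.
(a,b)_3: α=-2, u≡1; β=0, v≡2 (mod 3); (1|3)=+1, (2|3)=-1; sign (−1)^0·+1^0·-1^-2 = +1.
(a,b)_31: α=3, u≡6; β=1, v≡29 (mod 31); (6|31)=-1, (29|31)=-1; sign (−1)^1·-1^1·-1^3 = -1.
(a,b)_7: α=-2, u≡4; β=0, v≡4 (mod 7); (4|7)=+1, (4|7)=+1; sign (−1)^0·+1^0·+1^-2 = +1.
(a,b)_43: α=1, u≡30; β=0, v≡27 (mod 43); (30|43)=-1, (27|43)=-1; sign (−1)^0·-1^0·-1^1 = -1.
(a,b)_41: α=2, u≡40; β=1, v≡16 (mod 41); (40|41)=+1, (16|41)=+1; sign (−1)^0·+1^1·+1^2 = +1.
(a,b)_11: α=2, u≡6; β=1, v≡2 (mod 11); (6|11)=-1, (2|11)=-1; sign (−1)^0·-1^1·-1^2 = -1.
(a,b)_19: α=2, u≡16; β=1, v≡7 (mod 19); (16|19)=+1, (7|19)=+1; sign (−1)^0·+1^1·+1^2 = +1.
(a,b)_2: α=3, β=2; u≡7, v≡5 (mod 8); ε(u)ε(v)=1·0, αω(v)=3·1, βω(u)=2·0; sum ≡ 1  ⇒  -1.
(-98642, -9828643 / ℚ) ramifies at {2, 11, 31, 37, 43, ∞}: a division algebra.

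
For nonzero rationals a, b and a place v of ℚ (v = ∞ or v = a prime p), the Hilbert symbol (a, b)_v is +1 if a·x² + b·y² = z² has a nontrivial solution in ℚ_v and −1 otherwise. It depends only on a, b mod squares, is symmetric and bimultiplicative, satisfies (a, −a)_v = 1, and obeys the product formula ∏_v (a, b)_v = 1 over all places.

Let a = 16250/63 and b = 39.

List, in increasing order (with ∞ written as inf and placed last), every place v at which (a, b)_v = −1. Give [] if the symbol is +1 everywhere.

(a, b) ≡ (182, 39) mod (ℚ^×)²; places V = {2, 3, 5, 7, 13, ∞}.
(a,b)_5: α=4, u≡2; β=0, v≡4 (mod 5); (2|5)=-1, (4|5)=+1; sign (−1)^0·-1^0·+1^4 = +1.
(a,b)_2: α=1, β=0; u≡3, v≡7 (mod 8); ε(u)ε(v)=1·1, αω(v)=1·0, βω(u)=0·1; sum ≡ 1  ⇒  -1.
(a,b)_7: α=-1, u≡5; β=0, v≡4 (mod 7); (5|7)=-1, (4|7)=+1; sign (−1)^0·-1^0·+1^-1 = +1.
(a,b)_3: α=-2, u≡2; β=1, v≡1 (mod 3); (2|3)=-1, (1|3)=+1; sign (−1)^0·-1^1·+1^-2 = -1.
(a,b)_∞: sgn(182)=+, sgn(39)=+, so +1.
(a,b)_13: α=1, u≡12; β=1, v≡3 (mod 13); (12|13)=+1, (3|13)=+1; sign (−1)^0·+1^1·+1^1 = +1.
Ram(182, 39) = {2, 3}; no ℚ_2-point on the conic.

[2, 3]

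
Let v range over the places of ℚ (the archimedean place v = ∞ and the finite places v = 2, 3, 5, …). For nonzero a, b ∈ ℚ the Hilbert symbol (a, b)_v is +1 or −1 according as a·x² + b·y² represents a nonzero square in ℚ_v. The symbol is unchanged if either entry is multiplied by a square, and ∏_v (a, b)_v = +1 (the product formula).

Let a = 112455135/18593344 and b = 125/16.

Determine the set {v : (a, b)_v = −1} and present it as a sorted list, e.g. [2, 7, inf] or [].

(a, b) ≡ (8215, 5) mod (ℚ^×)²; places V = {2, 3, 5, 7, 11, 13, 31, 53, ∞}.
(a,b)_53: α=1, u≡6; β=0, v≡31 (mod 53); (6|53)=+1, (31|53)=-1; sign (−1)^0·+1^0·-1^1 = -1.
(a,b)_3: α=4, u≡1; β=0, v≡2 (mod 3); (1|3)=+1, (2|3)=-1; sign (−1)^0·+1^0·-1^4 = +1.
(a,b)_∞: sgn(8215)=+, sgn(5)=+, so +1.
(a,b)_2: α=-6, β=-4; u≡7, v≡5 (mod 8); ε(u)ε(v)=1·0, αω(v)=-6·1, βω(u)=-4·0; sum ≡ 0  ⇒  +1.
(a,b)_5: α=1, u≡3; β=3, v≡1 (mod 5); (3|5)=-1, (1|5)=+1; sign (−1)^0·-1^3·+1^1 = -1.
(a,b)_31: α=1, u≡3; β=0, v≡2 (mod 31); (3|31)=-1, (2|31)=+1; sign (−1)^0·-1^0·+1^1 = +1.
(a,b)_11: α=-2, u≡9; β=0, v≡3 (mod 11); (9|11)=+1, (3|11)=+1; sign (−1)^0·+1^0·+1^-2 = +1.
(a,b)_7: α=-4, u≡1; β=0, v≡3 (mod 7); (1|7)=+1, (3|7)=-1; sign (−1)^0·+1^0·-1^-4 = +1.
(a,b)_13: α=2, u≡12; β=0, v≡7 (mod 13); (12|13)=+1, (7|13)=-1; sign (−1)^0·+1^0·-1^2 = +1.
(8215, 5 / ℚ) ramifies at {5, 53}: a division algebra.

[5, 53]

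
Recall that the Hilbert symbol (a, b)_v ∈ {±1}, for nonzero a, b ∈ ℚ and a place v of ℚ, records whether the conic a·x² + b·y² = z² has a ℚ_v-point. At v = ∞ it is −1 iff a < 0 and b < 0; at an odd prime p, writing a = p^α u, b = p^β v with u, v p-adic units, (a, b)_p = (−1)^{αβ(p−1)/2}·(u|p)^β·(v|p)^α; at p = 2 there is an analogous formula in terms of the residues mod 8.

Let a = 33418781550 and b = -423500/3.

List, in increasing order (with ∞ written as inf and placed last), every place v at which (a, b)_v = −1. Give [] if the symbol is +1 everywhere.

(a, b) ≡ (462, -105) mod (ℚ^×)²; places V = {2, 3, 5, 7, 11, ∞}.
(a,b)_5: α=2, u≡2; β=3, v≡4 (mod 5); (2|5)=-1, (4|5)=+1; sign (−1)^0·-1^3·+1^2 = -1.
(a,b)_11: α=1, u≡3; β=2, v≡3 (mod 11); (3|11)=+1, (3|11)=+1; sign (−1)^0·+1^2·+1^1 = +1.
(a,b)_∞: sgn(462)=+, sgn(-105)=−, so +1.
(a,b)_3: α=11, u≡1; β=-1, v≡1 (mod 3); (1|3)=+1, (1|3)=+1; sign (−1)^1·+1^-1·+1^11 = -1.
(a,b)_7: α=3, u≡6; β=1, v≡5 (mod 7); (6|7)=-1, (5|7)=-1; sign (−1)^1·-1^1·-1^3 = -1.
(a,b)_2: α=1, β=2; u≡7, v≡7 (mod 8); ε(u)ε(v)=1·1, αω(v)=1·0, βω(u)=2·0; sum ≡ 1  ⇒  -1.
(462, -105 / ℚ) ramifies at {2, 3, 5, 7}: a division algebra.

[2, 3, 5, 7]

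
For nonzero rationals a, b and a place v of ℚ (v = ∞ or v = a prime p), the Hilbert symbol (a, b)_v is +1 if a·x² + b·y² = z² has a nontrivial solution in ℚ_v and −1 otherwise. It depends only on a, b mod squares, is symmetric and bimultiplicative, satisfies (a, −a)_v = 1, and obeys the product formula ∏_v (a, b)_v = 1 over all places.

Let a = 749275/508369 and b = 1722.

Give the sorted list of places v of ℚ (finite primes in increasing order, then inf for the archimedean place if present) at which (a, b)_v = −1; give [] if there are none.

[2, 17, 41, 43]

Mod squares: a ≡ 29971, b ≡ 1722. Check v ∈ {∞, 2, 3, 5, 7, 17, 23, 31, 41, 43}.
v=7: a=7^0·(≡2), b=7^1·(≡1) mod 7; (2|7)=+1, (1|7)=+1; (−1)^{0·1·3}·(+1)^1·(+1)^0 = +1.
v=43: a=43^1·(≡21), b=43^0·(≡2) mod 43; (21|43)=+1, (2|43)=-1; (−1)^{1·0·21}·(+1)^0·(-1)^1 = -1.
v=41: a=41^1·(≡3), b=41^1·(≡1) mod 41; (3|41)=-1, (1|41)=+1; (−1)^{1·1·20}·(-1)^1·(+1)^1 = -1.
v=5: a=5^2·(≡4), b=5^0·(≡2) mod 5; (4|5)=+1, (2|5)=-1; (−1)^{2·0·2}·(+1)^0·(-1)^2 = +1.
v=∞: 29971 > 0 and 1722 > 0  ⇒  (a,b)_∞ = +1.
v=2: v_2(a)=0, v_2(b)=1; units ≡ 3, 5 (mod 8); ε·ε+αω+βω = 1·0+0·1+1·1 ≡ 1  ⇒  (a,b)_2 = -1.
v=23: a=23^-2·(≡13), b=23^0·(≡20) mod 23; (13|23)=+1, (20|23)=-1; (−1)^{-2·0·11}·(+1)^0·(-1)^-2 = +1.
v=17: a=17^1·(≡11), b=17^0·(≡5) mod 17; (11|17)=-1, (5|17)=-1; (−1)^{1·0·8}·(-1)^0·(-1)^1 = -1.
v=31: a=31^-2·(≡18), b=31^0·(≡17) mod 31; (18|31)=+1, (17|31)=-1; (−1)^{-2·0·15}·(+1)^0·(-1)^-2 = +1.
v=3: a=3^0·(≡1), b=3^1·(≡1) mod 3; (1|3)=+1, (1|3)=+1; (−1)^{0·1·1}·(+1)^1·(+1)^0 = +1.
|Ram(29971, 1722)| = 4, even; anisotropic at {2, 17, 41, 43}.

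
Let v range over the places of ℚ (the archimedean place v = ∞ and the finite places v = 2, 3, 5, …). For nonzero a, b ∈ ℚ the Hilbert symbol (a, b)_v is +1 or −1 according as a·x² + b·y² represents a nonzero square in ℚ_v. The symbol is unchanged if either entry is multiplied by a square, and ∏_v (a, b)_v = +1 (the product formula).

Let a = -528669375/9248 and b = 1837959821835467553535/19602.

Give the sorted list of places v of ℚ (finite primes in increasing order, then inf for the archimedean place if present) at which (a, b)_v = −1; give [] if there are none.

[3, 5, 31, 41]

(a, b) ≡ (-3198, 165230) mod (ℚ^×)²; places V = {2, 3, 5, 11, 13, 17, 23, 31, 41, ∞}.
(a,b)_41: α=1, u≡9; β=3, v≡34 (mod 41); (9|41)=+1, (34|41)=-1; sign (−1)^0·+1^3·-1^1 = -1.
(a,b)_5: α=4, u≡3; β=1, v≡1 (mod 5); (3|5)=-1, (1|5)=+1; sign (−1)^0·-1^1·+1^4 = -1.
(a,b)_3: α=1, u≡2; β=-4, v≡2 (mod 3); (2|3)=-1, (2|3)=-1; sign (−1)^0·-1^-4·-1^1 = -1.
(a,b)_17: α=-2, u≡13; β=0, v≡10 (mod 17); (13|17)=+1, (10|17)=-1; sign (−1)^0·+1^0·-1^-2 = +1.
(a,b)_23: α=2, u≡22; β=8, v≡5 (mod 23); (22|23)=-1, (5|23)=-1; sign (−1)^0·-1^8·-1^2 = +1.
(a,b)_31: α=0, u≡13; β=1, v≡23 (mod 31); (13|31)=-1, (23|31)=-1; sign (−1)^0·-1^1·-1^0 = -1.
(a,b)_13: α=1, u≡10; β=3, v≡10 (mod 13); (10|13)=+1, (10|13)=+1; sign (−1)^0·+1^3·+1^1 = +1.
(a,b)_11: α=0, u≡1; β=-2, v≡6 (mod 11); (1|11)=+1, (6|11)=-1; sign (−1)^0·+1^-2·-1^0 = +1.
(a,b)_∞: sgn(-3198)=−, sgn(165230)=+, so +1.
(a,b)_2: α=-5, β=-1; u≡1, v≡7 (mod 8); ε(u)ε(v)=0·1, αω(v)=-5·0, βω(u)=-1·0; sum ≡ 0  ⇒  +1.
(-3198, 165230 / ℚ) ramifies at {3, 5, 31, 41}: a division algebra.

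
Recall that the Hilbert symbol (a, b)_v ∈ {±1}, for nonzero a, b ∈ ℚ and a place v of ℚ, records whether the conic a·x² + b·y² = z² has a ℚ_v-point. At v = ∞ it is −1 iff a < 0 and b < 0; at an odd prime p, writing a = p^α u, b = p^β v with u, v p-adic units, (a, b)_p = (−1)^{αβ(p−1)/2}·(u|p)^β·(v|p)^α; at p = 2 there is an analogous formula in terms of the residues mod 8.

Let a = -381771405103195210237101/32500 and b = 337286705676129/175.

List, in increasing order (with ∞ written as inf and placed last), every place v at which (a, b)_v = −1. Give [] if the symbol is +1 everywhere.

[2, 13, 19, 23]

(a, b) ≡ (-96577, 1463) mod (ℚ^×)²; places V = {2, 3, 5, 7, 11, 13, 17, 19, 23, ∞}.
(a,b)_5: α=-4, u≡2; β=-2, v≡2 (mod 5); (2|5)=-1, (2|5)=-1; sign (−1)^0·-1^-2·-1^-4 = +1.
(a,b)_11: α=2, u≡5; β=1, v≡1 (mod 11); (5|11)=+1, (1|11)=+1; sign (−1)^0·+1^1·+1^2 = +1.
(a,b)_19: α=7, u≡4; β=5, v≡6 (mod 19); (4|19)=+1, (6|19)=+1; sign (−1)^1·+1^5·+1^7 = -1.
(a,b)_∞: sgn(-96577)=−, sgn(1463)=+, so +1.
(a,b)_17: α=3, u≡7; β=2, v≡8 (mod 17); (7|17)=-1, (8|17)=+1; sign (−1)^0·-1^2·+1^3 = +1.
(a,b)_13: α=-1, u≡5; β=0, v≡11 (mod 13); (5|13)=-1, (11|13)=-1; sign (−1)^0·-1^0·-1^-1 = -1.
(a,b)_2: α=-2, β=0; u≡7, v≡7 (mod 8); ε(u)ε(v)=1·1, αω(v)=-2·0, βω(u)=0·0; sum ≡ 1  ⇒  -1.
(a,b)_23: α=3, u≡17; β=2, v≡11 (mod 23); (17|23)=-1, (11|23)=-1; sign (−1)^0·-1^2·-1^3 = -1.
(a,b)_3: α=10, u≡2; β=4, v≡2 (mod 3); (2|3)=-1, (2|3)=-1; sign (−1)^0·-1^4·-1^10 = +1.
(a,b)_7: α=0, u≡2; β=-1, v≡5 (mod 7); (2|7)=+1, (5|7)=-1; sign (−1)^0·+1^-1·-1^0 = +1.
|Ram(-96577, 1463)| = 4, even; anisotropic at {2, 13, 19, 23}.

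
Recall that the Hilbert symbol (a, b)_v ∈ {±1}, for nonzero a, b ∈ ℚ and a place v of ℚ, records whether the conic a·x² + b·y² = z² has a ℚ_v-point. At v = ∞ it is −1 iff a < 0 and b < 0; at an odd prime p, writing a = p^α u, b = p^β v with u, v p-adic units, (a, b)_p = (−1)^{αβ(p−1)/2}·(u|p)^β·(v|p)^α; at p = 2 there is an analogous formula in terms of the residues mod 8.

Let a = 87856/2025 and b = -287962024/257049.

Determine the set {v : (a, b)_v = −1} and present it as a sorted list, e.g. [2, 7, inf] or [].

Mod squares: a ≡ 19, b ≡ -874. Check v ∈ {∞, 2, 3, 5, 7, 13, 17, 19, 23, 41}.
v=41: a=41^0·(≡38), b=41^2·(≡12) mod 41; (38|41)=-1, (12|41)=-1; (−1)^{0·2·20}·(-1)^2·(-1)^0 = +1.
v=∞: 19 > 0 and -874 < 0  ⇒  (a,b)_∞ = +1.
v=7: a=7^0·(≡3), b=7^2·(≡2) mod 7; (3|7)=-1, (2|7)=+1; (−1)^{0·2·3}·(-1)^2·(+1)^0 = +1.
v=3: a=3^-4·(≡1), b=3^-2·(≡2) mod 3; (1|3)=+1, (2|3)=-1; (−1)^{-4·-2·1}·(+1)^-2·(-1)^-4 = +1.
v=5: a=5^-2·(≡1), b=5^0·(≡4) mod 5; (1|5)=+1, (4|5)=+1; (−1)^{-2·0·2}·(+1)^0·(+1)^-2 = +1.
v=2: v_2(a)=4, v_2(b)=3; units ≡ 3, 3 (mod 8); ε·ε+αω+βω = 1·1+4·1+3·1 ≡ 0  ⇒  (a,b)_2 = +1.
v=23: a=23^0·(≡19), b=23^1·(≡8) mod 23; (19|23)=-1, (8|23)=+1; (−1)^{0·1·11}·(-1)^1·(+1)^0 = -1.
v=19: a=19^1·(≡11), b=19^1·(≡7) mod 19; (11|19)=+1, (7|19)=+1; (−1)^{1·1·9}·(+1)^1·(+1)^1 = -1.
v=13: a=13^0·(≡8), b=13^-4·(≡3) mod 13; (8|13)=-1, (3|13)=+1; (−1)^{0·-4·6}·(-1)^-4·(+1)^0 = +1.
v=17: a=17^2·(≡16), b=17^0·(≡14) mod 17; (16|17)=+1, (14|17)=-1; (−1)^{2·0·8}·(+1)^0·(-1)^2 = +1.
|Ram(19, -874)| = 2, even; anisotropic at {19, 23}.

[19, 23]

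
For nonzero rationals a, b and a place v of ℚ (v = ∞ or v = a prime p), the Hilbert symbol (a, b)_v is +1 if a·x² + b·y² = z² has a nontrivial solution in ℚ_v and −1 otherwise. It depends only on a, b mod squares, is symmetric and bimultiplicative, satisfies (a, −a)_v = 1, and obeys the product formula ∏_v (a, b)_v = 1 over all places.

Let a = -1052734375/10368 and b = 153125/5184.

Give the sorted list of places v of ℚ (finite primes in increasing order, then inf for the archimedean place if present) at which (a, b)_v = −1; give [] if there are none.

[2, 5]

Mod squares: a ≡ -110, b ≡ 5. Check v ∈ {∞, 2, 3, 5, 7, 11}.
v=11: a=11^1·(≡9), b=11^0·(≡9) mod 11; (9|11)=+1, (9|11)=+1; (−1)^{1·0·5}·(+1)^0·(+1)^1 = +1.
v=∞: -110 < 0 and 5 > 0  ⇒  (a,b)_∞ = +1.
v=3: a=3^-4·(≡1), b=3^-4·(≡2) mod 3; (1|3)=+1, (2|3)=-1; (−1)^{-4·-4·1}·(+1)^-4·(-1)^-4 = +1.
v=2: v_2(a)=-7, v_2(b)=-6; units ≡ 1, 5 (mod 8); ε·ε+αω+βω = 0·0+-7·1+-6·0 ≡ 1  ⇒  (a,b)_2 = -1.
v=7: a=7^2·(≡4), b=7^2·(≡6) mod 7; (4|7)=+1, (6|7)=-1; (−1)^{2·2·3}·(+1)^2·(-1)^2 = +1.
v=5: a=5^9·(≡2), b=5^5·(≡1) mod 5; (2|5)=-1, (1|5)=+1; (−1)^{9·5·2}·(-1)^5·(+1)^9 = -1.
(-110, 5 / ℚ) ramifies at {2, 5}: a division algebra.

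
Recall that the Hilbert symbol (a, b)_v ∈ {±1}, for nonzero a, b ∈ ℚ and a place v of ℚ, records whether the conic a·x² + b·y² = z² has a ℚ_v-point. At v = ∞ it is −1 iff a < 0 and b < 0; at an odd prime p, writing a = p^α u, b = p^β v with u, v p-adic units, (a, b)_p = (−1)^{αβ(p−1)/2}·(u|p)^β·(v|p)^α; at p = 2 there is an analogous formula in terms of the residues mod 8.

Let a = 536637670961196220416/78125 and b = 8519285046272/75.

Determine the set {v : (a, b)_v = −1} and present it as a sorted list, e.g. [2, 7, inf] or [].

Mod squares: a ≡ 95095, b ≡ 69. Check v ∈ {∞, 2, 3, 5, 7, 11, 13, 19, 23}.
v=5: a=5^-7·(≡1), b=5^-2·(≡4) mod 5; (1|5)=+1, (4|5)=+1; (−1)^{-7·-2·2}·(+1)^-2·(+1)^-7 = +1.
v=19: a=19^3·(≡2), b=19^2·(≡3) mod 19; (2|19)=-1, (3|19)=-1; (−1)^{3·2·9}·(-1)^2·(-1)^3 = -1.
v=3: a=3^2·(≡1), b=3^-1·(≡2) mod 3; (1|3)=+1, (2|3)=-1; (−1)^{2·-1·1}·(+1)^-1·(-1)^2 = +1.
v=2: v_2(a)=14, v_2(b)=10; units ≡ 7, 5 (mod 8); ε·ε+αω+βω = 1·0+14·1+10·0 ≡ 0  ⇒  (a,b)_2 = +1.
v=∞: 95095 > 0 and 69 > 0  ⇒  (a,b)_∞ = +1.
v=7: a=7^3·(≡5), b=7^2·(≡5) mod 7; (5|7)=-1, (5|7)=-1; (−1)^{3·2·3}·(-1)^2·(-1)^3 = -1.
v=11: a=11^3·(≡10), b=11^2·(≡9) mod 11; (10|11)=-1, (9|11)=+1; (−1)^{3·2·5}·(-1)^2·(+1)^3 = +1.
v=13: a=13^3·(≡1), b=13^2·(≡9) mod 13; (1|13)=+1, (9|13)=+1; (−1)^{3·2·6}·(+1)^2·(+1)^3 = +1.
v=23: a=23^2·(≡4), b=23^1·(≡8) mod 23; (4|23)=+1, (8|23)=+1; (−1)^{2·1·11}·(+1)^1·(+1)^2 = +1.
(95095, 69 / ℚ) ramifies at {7, 19}: a division algebra.

[7, 19]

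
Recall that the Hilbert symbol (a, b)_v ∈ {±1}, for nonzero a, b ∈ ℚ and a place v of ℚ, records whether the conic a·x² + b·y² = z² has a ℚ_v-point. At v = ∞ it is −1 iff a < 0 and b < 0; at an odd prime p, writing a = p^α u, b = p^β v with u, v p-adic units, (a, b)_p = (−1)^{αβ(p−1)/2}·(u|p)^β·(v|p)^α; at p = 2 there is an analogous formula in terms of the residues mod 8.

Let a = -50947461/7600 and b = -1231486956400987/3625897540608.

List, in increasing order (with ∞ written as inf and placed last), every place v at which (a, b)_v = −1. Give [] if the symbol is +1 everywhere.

Mod squares: a ≡ -22591, b ≡ -29029. Check v ∈ {∞, 2, 3, 5, 7, 11, 13, 17, 19, 23, 29, 41, 43}.
v=23: a=23^2·(≡13), b=23^2·(≡21) mod 23; (13|23)=+1, (21|23)=-1; (−1)^{2·2·11}·(+1)^2·(-1)^2 = +1.
v=17: a=17^0·(≡9), b=17^-2·(≡6) mod 17; (9|17)=+1, (6|17)=-1; (−1)^{0·-2·8}·(+1)^-2·(-1)^0 = +1.
v=7: a=7^0·(≡6), b=7^-5·(≡2) mod 7; (6|7)=-1, (2|7)=+1; (−1)^{0·-5·3}·(-1)^-5·(+1)^0 = -1.
v=2: v_2(a)=-4, v_2(b)=-10; units ≡ 1, 3 (mod 8); ε·ε+αω+βω = 0·1+-4·1+-10·0 ≡ 0  ⇒  (a,b)_2 = +1.
v=11: a=11^0·(≡4), b=11^1·(≡4) mod 11; (4|11)=+1, (4|11)=+1; (−1)^{0·1·5}·(+1)^1·(+1)^0 = +1.
v=43: a=43^0·(≡30), b=43^2·(≡3) mod 43; (30|43)=-1, (3|43)=-1; (−1)^{0·2·21}·(-1)^2·(-1)^0 = +1.
v=13: a=13^0·(≡9), b=13^1·(≡4) mod 13; (9|13)=+1, (4|13)=+1; (−1)^{0·1·6}·(+1)^1·(+1)^0 = +1.
v=5: a=5^-2·(≡1), b=5^0·(≡1) mod 5; (1|5)=+1, (1|5)=+1; (−1)^{-2·0·2}·(+1)^0·(+1)^-2 = +1.
v=19: a=19^-1·(≡13), b=19^2·(≡15) mod 19; (13|19)=-1, (15|19)=-1; (−1)^{-1·2·9}·(-1)^2·(-1)^-1 = -1.
v=29: a=29^1·(≡20), b=29^3·(≡15) mod 29; (20|29)=+1, (15|29)=-1; (−1)^{1·3·14}·(+1)^3·(-1)^1 = -1.
v=41: a=41^1·(≡36), b=41^0·(≡39) mod 41; (36|41)=+1, (39|41)=+1; (−1)^{1·0·20}·(+1)^0·(+1)^1 = +1.
v=∞: -22591 < 0 and -29029 < 0  ⇒  (a,b)_∞ = -1.
v=3: a=3^4·(≡2), b=3^-6·(≡2) mod 3; (2|3)=-1, (2|3)=-1; (−1)^{4·-6·1}·(-1)^-6·(-1)^4 = +1.
|Ram(-22591, -29029)| = 4, even; anisotropic at {7, 19, 29, ∞}.

[7, 19, 29, inf]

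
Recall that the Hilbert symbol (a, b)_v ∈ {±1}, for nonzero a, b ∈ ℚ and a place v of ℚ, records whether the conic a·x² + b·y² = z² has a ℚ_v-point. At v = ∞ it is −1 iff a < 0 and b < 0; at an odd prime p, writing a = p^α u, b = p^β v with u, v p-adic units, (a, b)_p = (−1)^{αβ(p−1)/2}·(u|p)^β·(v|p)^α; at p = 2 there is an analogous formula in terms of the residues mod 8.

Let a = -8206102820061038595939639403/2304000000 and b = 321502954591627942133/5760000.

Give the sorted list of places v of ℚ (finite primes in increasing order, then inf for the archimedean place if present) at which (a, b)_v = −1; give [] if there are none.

Mod squares: a ≡ -7351123, b ≡ 493493. Check v ∈ {∞, 2, 3, 5, 7, 11, 13, 17, 29, 31, 37}.
v=11: a=11^4·(≡5), b=11^3·(≡3) mod 11; (5|11)=+1, (3|11)=+1; (−1)^{4·3·5}·(+1)^3·(+1)^4 = +1.
v=29: a=29^1·(≡27), b=29^1·(≡5) mod 29; (27|29)=-1, (5|29)=+1; (−1)^{1·1·14}·(-1)^1·(+1)^1 = -1.
v=2: v_2(a)=-14, v_2(b)=-10; units ≡ 5, 5 (mod 8); ε·ε+αω+βω = 0·0+-14·1+-10·1 ≡ 0  ⇒  (a,b)_2 = +1.
v=∞: -7351123 < 0 and 493493 > 0  ⇒  (a,b)_∞ = +1.
v=17: a=17^7·(≡7), b=17^5·(≡14) mod 17; (7|17)=-1, (14|17)=-1; (−1)^{7·5·8}·(-1)^5·(-1)^7 = +1.
v=5: a=5^-6·(≡2), b=5^-4·(≡3) mod 5; (2|5)=-1, (3|5)=-1; (−1)^{-6·-4·2}·(-1)^-4·(-1)^-6 = +1.
v=31: a=31^3·(≡6), b=31^2·(≡18) mod 31; (6|31)=-1, (18|31)=+1; (−1)^{3·2·15}·(-1)^2·(+1)^3 = +1.
v=7: a=7^4·(≡2), b=7^3·(≡2) mod 7; (2|7)=+1, (2|7)=+1; (−1)^{4·3·3}·(+1)^3·(+1)^4 = +1.
v=3: a=3^-2·(≡2), b=3^-2·(≡2) mod 3; (2|3)=-1, (2|3)=-1; (−1)^{-2·-2·1}·(-1)^-2·(-1)^-2 = +1.
v=37: a=37^3·(≡3), b=37^2·(≡31) mod 37; (3|37)=+1, (31|37)=-1; (−1)^{3·2·18}·(+1)^2·(-1)^3 = -1.
v=13: a=13^1·(≡9), b=13^1·(≡10) mod 13; (9|13)=+1, (10|13)=+1; (−1)^{1·1·6}·(+1)^1·(+1)^1 = +1.
|Ram(-7351123, 493493)| = 2, even; anisotropic at {29, 37}.

[29, 37]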